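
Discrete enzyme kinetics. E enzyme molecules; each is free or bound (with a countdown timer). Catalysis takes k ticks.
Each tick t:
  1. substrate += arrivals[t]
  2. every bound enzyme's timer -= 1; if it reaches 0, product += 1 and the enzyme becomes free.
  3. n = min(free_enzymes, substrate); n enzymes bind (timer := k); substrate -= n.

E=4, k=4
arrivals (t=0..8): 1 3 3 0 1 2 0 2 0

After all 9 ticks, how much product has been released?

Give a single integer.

t=0: arr=1 -> substrate=0 bound=1 product=0
t=1: arr=3 -> substrate=0 bound=4 product=0
t=2: arr=3 -> substrate=3 bound=4 product=0
t=3: arr=0 -> substrate=3 bound=4 product=0
t=4: arr=1 -> substrate=3 bound=4 product=1
t=5: arr=2 -> substrate=2 bound=4 product=4
t=6: arr=0 -> substrate=2 bound=4 product=4
t=7: arr=2 -> substrate=4 bound=4 product=4
t=8: arr=0 -> substrate=3 bound=4 product=5

Answer: 5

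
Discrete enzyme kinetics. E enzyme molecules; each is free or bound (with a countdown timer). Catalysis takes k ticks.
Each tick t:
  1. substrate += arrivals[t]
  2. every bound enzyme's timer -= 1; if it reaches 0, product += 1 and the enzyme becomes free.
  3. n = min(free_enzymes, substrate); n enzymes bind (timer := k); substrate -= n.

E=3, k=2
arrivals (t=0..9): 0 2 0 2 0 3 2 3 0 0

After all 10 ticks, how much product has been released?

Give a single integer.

t=0: arr=0 -> substrate=0 bound=0 product=0
t=1: arr=2 -> substrate=0 bound=2 product=0
t=2: arr=0 -> substrate=0 bound=2 product=0
t=3: arr=2 -> substrate=0 bound=2 product=2
t=4: arr=0 -> substrate=0 bound=2 product=2
t=5: arr=3 -> substrate=0 bound=3 product=4
t=6: arr=2 -> substrate=2 bound=3 product=4
t=7: arr=3 -> substrate=2 bound=3 product=7
t=8: arr=0 -> substrate=2 bound=3 product=7
t=9: arr=0 -> substrate=0 bound=2 product=10

Answer: 10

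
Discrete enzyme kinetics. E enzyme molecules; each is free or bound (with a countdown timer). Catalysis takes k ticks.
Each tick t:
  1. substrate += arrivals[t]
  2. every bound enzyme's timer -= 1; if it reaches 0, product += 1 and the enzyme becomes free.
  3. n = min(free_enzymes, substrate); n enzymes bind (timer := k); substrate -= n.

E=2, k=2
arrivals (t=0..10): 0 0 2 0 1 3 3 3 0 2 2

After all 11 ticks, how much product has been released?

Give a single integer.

Answer: 7

Derivation:
t=0: arr=0 -> substrate=0 bound=0 product=0
t=1: arr=0 -> substrate=0 bound=0 product=0
t=2: arr=2 -> substrate=0 bound=2 product=0
t=3: arr=0 -> substrate=0 bound=2 product=0
t=4: arr=1 -> substrate=0 bound=1 product=2
t=5: arr=3 -> substrate=2 bound=2 product=2
t=6: arr=3 -> substrate=4 bound=2 product=3
t=7: arr=3 -> substrate=6 bound=2 product=4
t=8: arr=0 -> substrate=5 bound=2 product=5
t=9: arr=2 -> substrate=6 bound=2 product=6
t=10: arr=2 -> substrate=7 bound=2 product=7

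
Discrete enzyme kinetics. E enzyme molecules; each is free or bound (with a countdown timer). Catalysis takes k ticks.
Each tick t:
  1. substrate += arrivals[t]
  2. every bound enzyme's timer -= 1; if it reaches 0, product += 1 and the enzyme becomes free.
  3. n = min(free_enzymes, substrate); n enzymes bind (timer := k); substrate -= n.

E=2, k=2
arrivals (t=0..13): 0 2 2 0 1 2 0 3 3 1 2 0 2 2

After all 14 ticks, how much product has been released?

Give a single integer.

Answer: 12

Derivation:
t=0: arr=0 -> substrate=0 bound=0 product=0
t=1: arr=2 -> substrate=0 bound=2 product=0
t=2: arr=2 -> substrate=2 bound=2 product=0
t=3: arr=0 -> substrate=0 bound=2 product=2
t=4: arr=1 -> substrate=1 bound=2 product=2
t=5: arr=2 -> substrate=1 bound=2 product=4
t=6: arr=0 -> substrate=1 bound=2 product=4
t=7: arr=3 -> substrate=2 bound=2 product=6
t=8: arr=3 -> substrate=5 bound=2 product=6
t=9: arr=1 -> substrate=4 bound=2 product=8
t=10: arr=2 -> substrate=6 bound=2 product=8
t=11: arr=0 -> substrate=4 bound=2 product=10
t=12: arr=2 -> substrate=6 bound=2 product=10
t=13: arr=2 -> substrate=6 bound=2 product=12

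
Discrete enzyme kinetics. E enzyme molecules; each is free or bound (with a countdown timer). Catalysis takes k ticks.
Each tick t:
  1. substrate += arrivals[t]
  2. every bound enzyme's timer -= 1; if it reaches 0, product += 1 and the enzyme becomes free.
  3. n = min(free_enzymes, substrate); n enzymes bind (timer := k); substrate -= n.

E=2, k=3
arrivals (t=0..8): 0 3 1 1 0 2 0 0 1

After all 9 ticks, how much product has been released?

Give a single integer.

t=0: arr=0 -> substrate=0 bound=0 product=0
t=1: arr=3 -> substrate=1 bound=2 product=0
t=2: arr=1 -> substrate=2 bound=2 product=0
t=3: arr=1 -> substrate=3 bound=2 product=0
t=4: arr=0 -> substrate=1 bound=2 product=2
t=5: arr=2 -> substrate=3 bound=2 product=2
t=6: arr=0 -> substrate=3 bound=2 product=2
t=7: arr=0 -> substrate=1 bound=2 product=4
t=8: arr=1 -> substrate=2 bound=2 product=4

Answer: 4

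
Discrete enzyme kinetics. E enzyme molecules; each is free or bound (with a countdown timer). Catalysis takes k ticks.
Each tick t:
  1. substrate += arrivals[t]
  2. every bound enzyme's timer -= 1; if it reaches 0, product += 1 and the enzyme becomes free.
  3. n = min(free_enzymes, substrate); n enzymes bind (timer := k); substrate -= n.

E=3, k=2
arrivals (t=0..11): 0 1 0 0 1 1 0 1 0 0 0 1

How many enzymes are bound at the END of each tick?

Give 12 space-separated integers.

t=0: arr=0 -> substrate=0 bound=0 product=0
t=1: arr=1 -> substrate=0 bound=1 product=0
t=2: arr=0 -> substrate=0 bound=1 product=0
t=3: arr=0 -> substrate=0 bound=0 product=1
t=4: arr=1 -> substrate=0 bound=1 product=1
t=5: arr=1 -> substrate=0 bound=2 product=1
t=6: arr=0 -> substrate=0 bound=1 product=2
t=7: arr=1 -> substrate=0 bound=1 product=3
t=8: arr=0 -> substrate=0 bound=1 product=3
t=9: arr=0 -> substrate=0 bound=0 product=4
t=10: arr=0 -> substrate=0 bound=0 product=4
t=11: arr=1 -> substrate=0 bound=1 product=4

Answer: 0 1 1 0 1 2 1 1 1 0 0 1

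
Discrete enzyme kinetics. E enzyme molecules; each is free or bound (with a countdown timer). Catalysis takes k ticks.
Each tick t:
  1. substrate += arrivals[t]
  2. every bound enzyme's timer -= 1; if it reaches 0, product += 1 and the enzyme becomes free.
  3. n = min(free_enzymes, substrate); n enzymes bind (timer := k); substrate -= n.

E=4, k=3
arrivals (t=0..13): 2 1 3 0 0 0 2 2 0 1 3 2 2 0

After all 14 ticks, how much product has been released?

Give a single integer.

Answer: 14

Derivation:
t=0: arr=2 -> substrate=0 bound=2 product=0
t=1: arr=1 -> substrate=0 bound=3 product=0
t=2: arr=3 -> substrate=2 bound=4 product=0
t=3: arr=0 -> substrate=0 bound=4 product=2
t=4: arr=0 -> substrate=0 bound=3 product=3
t=5: arr=0 -> substrate=0 bound=2 product=4
t=6: arr=2 -> substrate=0 bound=2 product=6
t=7: arr=2 -> substrate=0 bound=4 product=6
t=8: arr=0 -> substrate=0 bound=4 product=6
t=9: arr=1 -> substrate=0 bound=3 product=8
t=10: arr=3 -> substrate=0 bound=4 product=10
t=11: arr=2 -> substrate=2 bound=4 product=10
t=12: arr=2 -> substrate=3 bound=4 product=11
t=13: arr=0 -> substrate=0 bound=4 product=14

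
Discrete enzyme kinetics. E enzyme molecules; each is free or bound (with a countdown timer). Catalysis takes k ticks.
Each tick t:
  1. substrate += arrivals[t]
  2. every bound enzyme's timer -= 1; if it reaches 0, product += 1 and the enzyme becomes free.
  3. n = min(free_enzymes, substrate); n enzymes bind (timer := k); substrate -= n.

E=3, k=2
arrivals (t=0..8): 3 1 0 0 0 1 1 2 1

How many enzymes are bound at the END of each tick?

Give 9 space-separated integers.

Answer: 3 3 1 1 0 1 2 3 3

Derivation:
t=0: arr=3 -> substrate=0 bound=3 product=0
t=1: arr=1 -> substrate=1 bound=3 product=0
t=2: arr=0 -> substrate=0 bound=1 product=3
t=3: arr=0 -> substrate=0 bound=1 product=3
t=4: arr=0 -> substrate=0 bound=0 product=4
t=5: arr=1 -> substrate=0 bound=1 product=4
t=6: arr=1 -> substrate=0 bound=2 product=4
t=7: arr=2 -> substrate=0 bound=3 product=5
t=8: arr=1 -> substrate=0 bound=3 product=6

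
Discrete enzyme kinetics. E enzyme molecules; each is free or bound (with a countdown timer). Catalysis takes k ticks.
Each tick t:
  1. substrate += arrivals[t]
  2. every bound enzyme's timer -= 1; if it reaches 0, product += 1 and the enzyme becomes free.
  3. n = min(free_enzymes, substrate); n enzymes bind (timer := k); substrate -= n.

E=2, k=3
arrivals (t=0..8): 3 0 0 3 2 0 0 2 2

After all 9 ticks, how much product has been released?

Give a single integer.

Answer: 4

Derivation:
t=0: arr=3 -> substrate=1 bound=2 product=0
t=1: arr=0 -> substrate=1 bound=2 product=0
t=2: arr=0 -> substrate=1 bound=2 product=0
t=3: arr=3 -> substrate=2 bound=2 product=2
t=4: arr=2 -> substrate=4 bound=2 product=2
t=5: arr=0 -> substrate=4 bound=2 product=2
t=6: arr=0 -> substrate=2 bound=2 product=4
t=7: arr=2 -> substrate=4 bound=2 product=4
t=8: arr=2 -> substrate=6 bound=2 product=4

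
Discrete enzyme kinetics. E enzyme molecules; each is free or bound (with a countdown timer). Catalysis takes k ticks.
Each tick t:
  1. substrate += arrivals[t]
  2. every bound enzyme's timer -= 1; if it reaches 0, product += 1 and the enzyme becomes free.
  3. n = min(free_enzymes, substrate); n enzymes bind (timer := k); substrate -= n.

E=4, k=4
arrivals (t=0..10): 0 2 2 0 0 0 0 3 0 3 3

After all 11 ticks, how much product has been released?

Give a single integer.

Answer: 4

Derivation:
t=0: arr=0 -> substrate=0 bound=0 product=0
t=1: arr=2 -> substrate=0 bound=2 product=0
t=2: arr=2 -> substrate=0 bound=4 product=0
t=3: arr=0 -> substrate=0 bound=4 product=0
t=4: arr=0 -> substrate=0 bound=4 product=0
t=5: arr=0 -> substrate=0 bound=2 product=2
t=6: arr=0 -> substrate=0 bound=0 product=4
t=7: arr=3 -> substrate=0 bound=3 product=4
t=8: arr=0 -> substrate=0 bound=3 product=4
t=9: arr=3 -> substrate=2 bound=4 product=4
t=10: arr=3 -> substrate=5 bound=4 product=4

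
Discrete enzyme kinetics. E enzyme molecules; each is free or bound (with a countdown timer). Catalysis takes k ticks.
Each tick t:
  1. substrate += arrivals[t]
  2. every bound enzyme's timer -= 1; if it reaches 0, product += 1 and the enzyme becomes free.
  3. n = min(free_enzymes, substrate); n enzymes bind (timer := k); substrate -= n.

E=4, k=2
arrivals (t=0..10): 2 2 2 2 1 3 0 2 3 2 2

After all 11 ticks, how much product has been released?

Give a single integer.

Answer: 16

Derivation:
t=0: arr=2 -> substrate=0 bound=2 product=0
t=1: arr=2 -> substrate=0 bound=4 product=0
t=2: arr=2 -> substrate=0 bound=4 product=2
t=3: arr=2 -> substrate=0 bound=4 product=4
t=4: arr=1 -> substrate=0 bound=3 product=6
t=5: arr=3 -> substrate=0 bound=4 product=8
t=6: arr=0 -> substrate=0 bound=3 product=9
t=7: arr=2 -> substrate=0 bound=2 product=12
t=8: arr=3 -> substrate=1 bound=4 product=12
t=9: arr=2 -> substrate=1 bound=4 product=14
t=10: arr=2 -> substrate=1 bound=4 product=16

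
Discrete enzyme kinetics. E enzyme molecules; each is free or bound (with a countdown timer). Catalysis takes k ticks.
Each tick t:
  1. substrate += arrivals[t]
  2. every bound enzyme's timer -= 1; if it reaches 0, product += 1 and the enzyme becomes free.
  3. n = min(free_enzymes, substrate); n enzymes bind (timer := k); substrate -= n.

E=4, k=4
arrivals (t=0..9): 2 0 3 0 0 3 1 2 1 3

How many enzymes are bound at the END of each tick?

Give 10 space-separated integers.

t=0: arr=2 -> substrate=0 bound=2 product=0
t=1: arr=0 -> substrate=0 bound=2 product=0
t=2: arr=3 -> substrate=1 bound=4 product=0
t=3: arr=0 -> substrate=1 bound=4 product=0
t=4: arr=0 -> substrate=0 bound=3 product=2
t=5: arr=3 -> substrate=2 bound=4 product=2
t=6: arr=1 -> substrate=1 bound=4 product=4
t=7: arr=2 -> substrate=3 bound=4 product=4
t=8: arr=1 -> substrate=3 bound=4 product=5
t=9: arr=3 -> substrate=5 bound=4 product=6

Answer: 2 2 4 4 3 4 4 4 4 4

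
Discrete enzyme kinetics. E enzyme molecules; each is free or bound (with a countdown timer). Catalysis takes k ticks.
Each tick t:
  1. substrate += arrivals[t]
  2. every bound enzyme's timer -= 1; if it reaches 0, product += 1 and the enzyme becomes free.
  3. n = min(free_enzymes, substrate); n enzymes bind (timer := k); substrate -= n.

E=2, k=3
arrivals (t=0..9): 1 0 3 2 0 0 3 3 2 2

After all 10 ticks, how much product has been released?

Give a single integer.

Answer: 5

Derivation:
t=0: arr=1 -> substrate=0 bound=1 product=0
t=1: arr=0 -> substrate=0 bound=1 product=0
t=2: arr=3 -> substrate=2 bound=2 product=0
t=3: arr=2 -> substrate=3 bound=2 product=1
t=4: arr=0 -> substrate=3 bound=2 product=1
t=5: arr=0 -> substrate=2 bound=2 product=2
t=6: arr=3 -> substrate=4 bound=2 product=3
t=7: arr=3 -> substrate=7 bound=2 product=3
t=8: arr=2 -> substrate=8 bound=2 product=4
t=9: arr=2 -> substrate=9 bound=2 product=5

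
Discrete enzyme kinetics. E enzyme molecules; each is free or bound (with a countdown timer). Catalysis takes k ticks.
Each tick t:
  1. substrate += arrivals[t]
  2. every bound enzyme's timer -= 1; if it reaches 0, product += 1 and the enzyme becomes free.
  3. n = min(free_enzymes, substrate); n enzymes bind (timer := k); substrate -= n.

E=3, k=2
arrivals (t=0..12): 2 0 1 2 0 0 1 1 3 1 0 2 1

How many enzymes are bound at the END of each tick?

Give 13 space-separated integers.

t=0: arr=2 -> substrate=0 bound=2 product=0
t=1: arr=0 -> substrate=0 bound=2 product=0
t=2: arr=1 -> substrate=0 bound=1 product=2
t=3: arr=2 -> substrate=0 bound=3 product=2
t=4: arr=0 -> substrate=0 bound=2 product=3
t=5: arr=0 -> substrate=0 bound=0 product=5
t=6: arr=1 -> substrate=0 bound=1 product=5
t=7: arr=1 -> substrate=0 bound=2 product=5
t=8: arr=3 -> substrate=1 bound=3 product=6
t=9: arr=1 -> substrate=1 bound=3 product=7
t=10: arr=0 -> substrate=0 bound=2 product=9
t=11: arr=2 -> substrate=0 bound=3 product=10
t=12: arr=1 -> substrate=0 bound=3 product=11

Answer: 2 2 1 3 2 0 1 2 3 3 2 3 3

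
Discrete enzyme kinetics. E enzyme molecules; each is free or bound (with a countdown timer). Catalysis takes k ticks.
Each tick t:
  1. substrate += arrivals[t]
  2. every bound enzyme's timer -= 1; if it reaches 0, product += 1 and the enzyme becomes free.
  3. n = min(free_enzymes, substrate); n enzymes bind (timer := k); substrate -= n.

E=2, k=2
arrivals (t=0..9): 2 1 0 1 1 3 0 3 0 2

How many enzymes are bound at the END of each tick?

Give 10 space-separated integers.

Answer: 2 2 1 2 2 2 2 2 2 2

Derivation:
t=0: arr=2 -> substrate=0 bound=2 product=0
t=1: arr=1 -> substrate=1 bound=2 product=0
t=2: arr=0 -> substrate=0 bound=1 product=2
t=3: arr=1 -> substrate=0 bound=2 product=2
t=4: arr=1 -> substrate=0 bound=2 product=3
t=5: arr=3 -> substrate=2 bound=2 product=4
t=6: arr=0 -> substrate=1 bound=2 product=5
t=7: arr=3 -> substrate=3 bound=2 product=6
t=8: arr=0 -> substrate=2 bound=2 product=7
t=9: arr=2 -> substrate=3 bound=2 product=8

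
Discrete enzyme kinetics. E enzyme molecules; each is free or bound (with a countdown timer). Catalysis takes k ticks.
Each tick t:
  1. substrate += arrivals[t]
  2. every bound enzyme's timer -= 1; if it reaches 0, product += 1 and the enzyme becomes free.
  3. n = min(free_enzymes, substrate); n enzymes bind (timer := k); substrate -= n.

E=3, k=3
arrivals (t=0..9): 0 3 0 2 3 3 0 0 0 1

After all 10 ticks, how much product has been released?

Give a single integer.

Answer: 6

Derivation:
t=0: arr=0 -> substrate=0 bound=0 product=0
t=1: arr=3 -> substrate=0 bound=3 product=0
t=2: arr=0 -> substrate=0 bound=3 product=0
t=3: arr=2 -> substrate=2 bound=3 product=0
t=4: arr=3 -> substrate=2 bound=3 product=3
t=5: arr=3 -> substrate=5 bound=3 product=3
t=6: arr=0 -> substrate=5 bound=3 product=3
t=7: arr=0 -> substrate=2 bound=3 product=6
t=8: arr=0 -> substrate=2 bound=3 product=6
t=9: arr=1 -> substrate=3 bound=3 product=6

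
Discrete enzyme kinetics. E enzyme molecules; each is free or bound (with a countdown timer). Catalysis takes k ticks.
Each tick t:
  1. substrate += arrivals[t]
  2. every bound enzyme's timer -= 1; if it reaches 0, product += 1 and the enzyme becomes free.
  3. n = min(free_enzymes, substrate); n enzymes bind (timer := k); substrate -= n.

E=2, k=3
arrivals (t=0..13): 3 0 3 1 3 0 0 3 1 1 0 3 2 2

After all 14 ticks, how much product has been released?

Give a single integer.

Answer: 8

Derivation:
t=0: arr=3 -> substrate=1 bound=2 product=0
t=1: arr=0 -> substrate=1 bound=2 product=0
t=2: arr=3 -> substrate=4 bound=2 product=0
t=3: arr=1 -> substrate=3 bound=2 product=2
t=4: arr=3 -> substrate=6 bound=2 product=2
t=5: arr=0 -> substrate=6 bound=2 product=2
t=6: arr=0 -> substrate=4 bound=2 product=4
t=7: arr=3 -> substrate=7 bound=2 product=4
t=8: arr=1 -> substrate=8 bound=2 product=4
t=9: arr=1 -> substrate=7 bound=2 product=6
t=10: arr=0 -> substrate=7 bound=2 product=6
t=11: arr=3 -> substrate=10 bound=2 product=6
t=12: arr=2 -> substrate=10 bound=2 product=8
t=13: arr=2 -> substrate=12 bound=2 product=8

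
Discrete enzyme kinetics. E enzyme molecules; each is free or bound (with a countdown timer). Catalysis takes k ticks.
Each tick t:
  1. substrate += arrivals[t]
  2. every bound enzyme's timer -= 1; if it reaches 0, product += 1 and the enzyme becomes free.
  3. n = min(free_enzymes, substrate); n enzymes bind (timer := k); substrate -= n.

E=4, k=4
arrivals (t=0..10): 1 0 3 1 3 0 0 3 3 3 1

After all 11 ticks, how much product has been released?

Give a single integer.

Answer: 8

Derivation:
t=0: arr=1 -> substrate=0 bound=1 product=0
t=1: arr=0 -> substrate=0 bound=1 product=0
t=2: arr=3 -> substrate=0 bound=4 product=0
t=3: arr=1 -> substrate=1 bound=4 product=0
t=4: arr=3 -> substrate=3 bound=4 product=1
t=5: arr=0 -> substrate=3 bound=4 product=1
t=6: arr=0 -> substrate=0 bound=4 product=4
t=7: arr=3 -> substrate=3 bound=4 product=4
t=8: arr=3 -> substrate=5 bound=4 product=5
t=9: arr=3 -> substrate=8 bound=4 product=5
t=10: arr=1 -> substrate=6 bound=4 product=8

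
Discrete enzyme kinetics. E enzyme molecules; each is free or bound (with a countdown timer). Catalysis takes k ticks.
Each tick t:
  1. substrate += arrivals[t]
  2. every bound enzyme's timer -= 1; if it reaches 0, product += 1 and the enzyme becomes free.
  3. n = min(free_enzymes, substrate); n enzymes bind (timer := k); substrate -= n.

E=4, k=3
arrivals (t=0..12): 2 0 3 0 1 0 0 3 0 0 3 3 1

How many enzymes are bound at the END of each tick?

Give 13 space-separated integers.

Answer: 2 2 4 3 4 2 1 3 3 3 3 4 4

Derivation:
t=0: arr=2 -> substrate=0 bound=2 product=0
t=1: arr=0 -> substrate=0 bound=2 product=0
t=2: arr=3 -> substrate=1 bound=4 product=0
t=3: arr=0 -> substrate=0 bound=3 product=2
t=4: arr=1 -> substrate=0 bound=4 product=2
t=5: arr=0 -> substrate=0 bound=2 product=4
t=6: arr=0 -> substrate=0 bound=1 product=5
t=7: arr=3 -> substrate=0 bound=3 product=6
t=8: arr=0 -> substrate=0 bound=3 product=6
t=9: arr=0 -> substrate=0 bound=3 product=6
t=10: arr=3 -> substrate=0 bound=3 product=9
t=11: arr=3 -> substrate=2 bound=4 product=9
t=12: arr=1 -> substrate=3 bound=4 product=9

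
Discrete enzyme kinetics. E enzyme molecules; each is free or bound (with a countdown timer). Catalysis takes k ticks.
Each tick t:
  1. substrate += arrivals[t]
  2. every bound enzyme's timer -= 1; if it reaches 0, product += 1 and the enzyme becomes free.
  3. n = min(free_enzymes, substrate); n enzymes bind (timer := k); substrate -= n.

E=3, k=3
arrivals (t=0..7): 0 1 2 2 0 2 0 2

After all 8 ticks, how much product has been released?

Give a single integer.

Answer: 4

Derivation:
t=0: arr=0 -> substrate=0 bound=0 product=0
t=1: arr=1 -> substrate=0 bound=1 product=0
t=2: arr=2 -> substrate=0 bound=3 product=0
t=3: arr=2 -> substrate=2 bound=3 product=0
t=4: arr=0 -> substrate=1 bound=3 product=1
t=5: arr=2 -> substrate=1 bound=3 product=3
t=6: arr=0 -> substrate=1 bound=3 product=3
t=7: arr=2 -> substrate=2 bound=3 product=4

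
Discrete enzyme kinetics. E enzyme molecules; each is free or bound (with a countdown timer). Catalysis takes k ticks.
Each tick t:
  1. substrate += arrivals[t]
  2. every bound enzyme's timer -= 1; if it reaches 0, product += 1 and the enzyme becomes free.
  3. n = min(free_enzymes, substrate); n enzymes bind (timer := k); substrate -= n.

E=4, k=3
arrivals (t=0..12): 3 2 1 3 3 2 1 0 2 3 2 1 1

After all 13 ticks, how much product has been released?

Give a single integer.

Answer: 15

Derivation:
t=0: arr=3 -> substrate=0 bound=3 product=0
t=1: arr=2 -> substrate=1 bound=4 product=0
t=2: arr=1 -> substrate=2 bound=4 product=0
t=3: arr=3 -> substrate=2 bound=4 product=3
t=4: arr=3 -> substrate=4 bound=4 product=4
t=5: arr=2 -> substrate=6 bound=4 product=4
t=6: arr=1 -> substrate=4 bound=4 product=7
t=7: arr=0 -> substrate=3 bound=4 product=8
t=8: arr=2 -> substrate=5 bound=4 product=8
t=9: arr=3 -> substrate=5 bound=4 product=11
t=10: arr=2 -> substrate=6 bound=4 product=12
t=11: arr=1 -> substrate=7 bound=4 product=12
t=12: arr=1 -> substrate=5 bound=4 product=15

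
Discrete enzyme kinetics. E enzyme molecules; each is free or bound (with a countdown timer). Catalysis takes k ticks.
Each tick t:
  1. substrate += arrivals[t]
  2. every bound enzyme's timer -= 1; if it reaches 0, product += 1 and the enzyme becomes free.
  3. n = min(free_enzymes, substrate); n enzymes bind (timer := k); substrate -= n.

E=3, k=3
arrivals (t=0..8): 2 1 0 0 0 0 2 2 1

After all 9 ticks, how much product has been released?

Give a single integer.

Answer: 3

Derivation:
t=0: arr=2 -> substrate=0 bound=2 product=0
t=1: arr=1 -> substrate=0 bound=3 product=0
t=2: arr=0 -> substrate=0 bound=3 product=0
t=3: arr=0 -> substrate=0 bound=1 product=2
t=4: arr=0 -> substrate=0 bound=0 product=3
t=5: arr=0 -> substrate=0 bound=0 product=3
t=6: arr=2 -> substrate=0 bound=2 product=3
t=7: arr=2 -> substrate=1 bound=3 product=3
t=8: arr=1 -> substrate=2 bound=3 product=3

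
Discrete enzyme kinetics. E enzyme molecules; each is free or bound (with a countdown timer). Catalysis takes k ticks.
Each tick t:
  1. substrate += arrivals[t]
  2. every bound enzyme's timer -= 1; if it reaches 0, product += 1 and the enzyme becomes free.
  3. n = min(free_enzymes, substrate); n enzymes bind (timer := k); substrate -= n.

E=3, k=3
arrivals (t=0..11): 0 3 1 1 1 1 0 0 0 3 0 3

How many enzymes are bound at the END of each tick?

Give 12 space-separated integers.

Answer: 0 3 3 3 3 3 3 1 1 3 3 3

Derivation:
t=0: arr=0 -> substrate=0 bound=0 product=0
t=1: arr=3 -> substrate=0 bound=3 product=0
t=2: arr=1 -> substrate=1 bound=3 product=0
t=3: arr=1 -> substrate=2 bound=3 product=0
t=4: arr=1 -> substrate=0 bound=3 product=3
t=5: arr=1 -> substrate=1 bound=3 product=3
t=6: arr=0 -> substrate=1 bound=3 product=3
t=7: arr=0 -> substrate=0 bound=1 product=6
t=8: arr=0 -> substrate=0 bound=1 product=6
t=9: arr=3 -> substrate=1 bound=3 product=6
t=10: arr=0 -> substrate=0 bound=3 product=7
t=11: arr=3 -> substrate=3 bound=3 product=7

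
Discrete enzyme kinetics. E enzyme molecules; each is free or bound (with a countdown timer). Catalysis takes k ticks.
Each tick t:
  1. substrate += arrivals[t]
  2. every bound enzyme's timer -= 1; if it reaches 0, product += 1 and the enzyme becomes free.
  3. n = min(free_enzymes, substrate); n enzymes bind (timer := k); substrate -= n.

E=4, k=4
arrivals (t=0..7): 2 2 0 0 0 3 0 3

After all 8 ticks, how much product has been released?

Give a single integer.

Answer: 4

Derivation:
t=0: arr=2 -> substrate=0 bound=2 product=0
t=1: arr=2 -> substrate=0 bound=4 product=0
t=2: arr=0 -> substrate=0 bound=4 product=0
t=3: arr=0 -> substrate=0 bound=4 product=0
t=4: arr=0 -> substrate=0 bound=2 product=2
t=5: arr=3 -> substrate=0 bound=3 product=4
t=6: arr=0 -> substrate=0 bound=3 product=4
t=7: arr=3 -> substrate=2 bound=4 product=4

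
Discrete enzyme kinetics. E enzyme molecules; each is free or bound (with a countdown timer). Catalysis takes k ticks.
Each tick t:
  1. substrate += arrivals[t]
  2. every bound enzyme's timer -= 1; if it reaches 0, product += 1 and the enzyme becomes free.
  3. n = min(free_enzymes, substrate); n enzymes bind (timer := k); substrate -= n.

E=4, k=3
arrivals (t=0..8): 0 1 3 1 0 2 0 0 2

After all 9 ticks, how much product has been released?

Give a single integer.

t=0: arr=0 -> substrate=0 bound=0 product=0
t=1: arr=1 -> substrate=0 bound=1 product=0
t=2: arr=3 -> substrate=0 bound=4 product=0
t=3: arr=1 -> substrate=1 bound=4 product=0
t=4: arr=0 -> substrate=0 bound=4 product=1
t=5: arr=2 -> substrate=0 bound=3 product=4
t=6: arr=0 -> substrate=0 bound=3 product=4
t=7: arr=0 -> substrate=0 bound=2 product=5
t=8: arr=2 -> substrate=0 bound=2 product=7

Answer: 7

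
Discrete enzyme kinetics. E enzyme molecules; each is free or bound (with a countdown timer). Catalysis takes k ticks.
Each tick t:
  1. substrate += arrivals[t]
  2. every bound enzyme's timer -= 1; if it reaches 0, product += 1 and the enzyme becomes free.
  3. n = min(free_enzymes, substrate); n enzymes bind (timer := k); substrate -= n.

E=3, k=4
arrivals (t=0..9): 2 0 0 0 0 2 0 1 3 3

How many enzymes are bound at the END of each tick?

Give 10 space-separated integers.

Answer: 2 2 2 2 0 2 2 3 3 3

Derivation:
t=0: arr=2 -> substrate=0 bound=2 product=0
t=1: arr=0 -> substrate=0 bound=2 product=0
t=2: arr=0 -> substrate=0 bound=2 product=0
t=3: arr=0 -> substrate=0 bound=2 product=0
t=4: arr=0 -> substrate=0 bound=0 product=2
t=5: arr=2 -> substrate=0 bound=2 product=2
t=6: arr=0 -> substrate=0 bound=2 product=2
t=7: arr=1 -> substrate=0 bound=3 product=2
t=8: arr=3 -> substrate=3 bound=3 product=2
t=9: arr=3 -> substrate=4 bound=3 product=4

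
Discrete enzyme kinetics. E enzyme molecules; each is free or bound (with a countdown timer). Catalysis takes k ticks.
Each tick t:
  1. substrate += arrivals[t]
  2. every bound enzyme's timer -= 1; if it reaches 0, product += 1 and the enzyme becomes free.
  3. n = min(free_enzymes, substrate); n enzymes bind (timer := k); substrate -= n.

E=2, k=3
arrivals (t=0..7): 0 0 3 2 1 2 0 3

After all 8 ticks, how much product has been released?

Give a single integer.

Answer: 2

Derivation:
t=0: arr=0 -> substrate=0 bound=0 product=0
t=1: arr=0 -> substrate=0 bound=0 product=0
t=2: arr=3 -> substrate=1 bound=2 product=0
t=3: arr=2 -> substrate=3 bound=2 product=0
t=4: arr=1 -> substrate=4 bound=2 product=0
t=5: arr=2 -> substrate=4 bound=2 product=2
t=6: arr=0 -> substrate=4 bound=2 product=2
t=7: arr=3 -> substrate=7 bound=2 product=2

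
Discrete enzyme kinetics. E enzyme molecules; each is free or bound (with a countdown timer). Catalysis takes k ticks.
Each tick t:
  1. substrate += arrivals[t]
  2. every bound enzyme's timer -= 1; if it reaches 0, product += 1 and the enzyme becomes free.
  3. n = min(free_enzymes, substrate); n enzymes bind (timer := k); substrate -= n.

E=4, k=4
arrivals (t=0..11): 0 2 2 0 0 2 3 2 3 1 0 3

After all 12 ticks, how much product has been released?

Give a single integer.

t=0: arr=0 -> substrate=0 bound=0 product=0
t=1: arr=2 -> substrate=0 bound=2 product=0
t=2: arr=2 -> substrate=0 bound=4 product=0
t=3: arr=0 -> substrate=0 bound=4 product=0
t=4: arr=0 -> substrate=0 bound=4 product=0
t=5: arr=2 -> substrate=0 bound=4 product=2
t=6: arr=3 -> substrate=1 bound=4 product=4
t=7: arr=2 -> substrate=3 bound=4 product=4
t=8: arr=3 -> substrate=6 bound=4 product=4
t=9: arr=1 -> substrate=5 bound=4 product=6
t=10: arr=0 -> substrate=3 bound=4 product=8
t=11: arr=3 -> substrate=6 bound=4 product=8

Answer: 8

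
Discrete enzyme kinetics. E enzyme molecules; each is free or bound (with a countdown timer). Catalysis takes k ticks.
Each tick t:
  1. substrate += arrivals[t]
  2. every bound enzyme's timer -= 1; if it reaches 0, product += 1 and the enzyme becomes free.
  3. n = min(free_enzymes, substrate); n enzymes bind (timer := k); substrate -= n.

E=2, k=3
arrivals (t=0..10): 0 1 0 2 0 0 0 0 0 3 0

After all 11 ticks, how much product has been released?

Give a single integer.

Answer: 3

Derivation:
t=0: arr=0 -> substrate=0 bound=0 product=0
t=1: arr=1 -> substrate=0 bound=1 product=0
t=2: arr=0 -> substrate=0 bound=1 product=0
t=3: arr=2 -> substrate=1 bound=2 product=0
t=4: arr=0 -> substrate=0 bound=2 product=1
t=5: arr=0 -> substrate=0 bound=2 product=1
t=6: arr=0 -> substrate=0 bound=1 product=2
t=7: arr=0 -> substrate=0 bound=0 product=3
t=8: arr=0 -> substrate=0 bound=0 product=3
t=9: arr=3 -> substrate=1 bound=2 product=3
t=10: arr=0 -> substrate=1 bound=2 product=3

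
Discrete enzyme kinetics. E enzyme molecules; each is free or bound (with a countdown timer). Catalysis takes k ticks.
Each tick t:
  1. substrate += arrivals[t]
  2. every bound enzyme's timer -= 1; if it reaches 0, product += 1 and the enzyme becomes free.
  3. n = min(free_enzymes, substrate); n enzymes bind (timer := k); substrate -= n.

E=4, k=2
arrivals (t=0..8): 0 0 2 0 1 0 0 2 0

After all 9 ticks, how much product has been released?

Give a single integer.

Answer: 3

Derivation:
t=0: arr=0 -> substrate=0 bound=0 product=0
t=1: arr=0 -> substrate=0 bound=0 product=0
t=2: arr=2 -> substrate=0 bound=2 product=0
t=3: arr=0 -> substrate=0 bound=2 product=0
t=4: arr=1 -> substrate=0 bound=1 product=2
t=5: arr=0 -> substrate=0 bound=1 product=2
t=6: arr=0 -> substrate=0 bound=0 product=3
t=7: arr=2 -> substrate=0 bound=2 product=3
t=8: arr=0 -> substrate=0 bound=2 product=3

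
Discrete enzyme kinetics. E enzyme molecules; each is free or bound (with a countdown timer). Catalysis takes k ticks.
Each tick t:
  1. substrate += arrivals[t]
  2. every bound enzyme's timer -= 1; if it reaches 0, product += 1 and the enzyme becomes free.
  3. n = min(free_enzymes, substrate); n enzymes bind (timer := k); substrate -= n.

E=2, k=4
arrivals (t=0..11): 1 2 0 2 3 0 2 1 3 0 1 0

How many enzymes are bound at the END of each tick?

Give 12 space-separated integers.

t=0: arr=1 -> substrate=0 bound=1 product=0
t=1: arr=2 -> substrate=1 bound=2 product=0
t=2: arr=0 -> substrate=1 bound=2 product=0
t=3: arr=2 -> substrate=3 bound=2 product=0
t=4: arr=3 -> substrate=5 bound=2 product=1
t=5: arr=0 -> substrate=4 bound=2 product=2
t=6: arr=2 -> substrate=6 bound=2 product=2
t=7: arr=1 -> substrate=7 bound=2 product=2
t=8: arr=3 -> substrate=9 bound=2 product=3
t=9: arr=0 -> substrate=8 bound=2 product=4
t=10: arr=1 -> substrate=9 bound=2 product=4
t=11: arr=0 -> substrate=9 bound=2 product=4

Answer: 1 2 2 2 2 2 2 2 2 2 2 2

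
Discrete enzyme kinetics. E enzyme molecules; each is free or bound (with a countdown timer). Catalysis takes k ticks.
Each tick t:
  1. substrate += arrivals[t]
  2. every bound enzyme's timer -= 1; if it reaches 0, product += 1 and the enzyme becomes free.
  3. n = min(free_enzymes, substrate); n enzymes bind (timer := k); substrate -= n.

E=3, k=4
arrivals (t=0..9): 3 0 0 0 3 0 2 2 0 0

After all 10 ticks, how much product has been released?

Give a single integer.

t=0: arr=3 -> substrate=0 bound=3 product=0
t=1: arr=0 -> substrate=0 bound=3 product=0
t=2: arr=0 -> substrate=0 bound=3 product=0
t=3: arr=0 -> substrate=0 bound=3 product=0
t=4: arr=3 -> substrate=0 bound=3 product=3
t=5: arr=0 -> substrate=0 bound=3 product=3
t=6: arr=2 -> substrate=2 bound=3 product=3
t=7: arr=2 -> substrate=4 bound=3 product=3
t=8: arr=0 -> substrate=1 bound=3 product=6
t=9: arr=0 -> substrate=1 bound=3 product=6

Answer: 6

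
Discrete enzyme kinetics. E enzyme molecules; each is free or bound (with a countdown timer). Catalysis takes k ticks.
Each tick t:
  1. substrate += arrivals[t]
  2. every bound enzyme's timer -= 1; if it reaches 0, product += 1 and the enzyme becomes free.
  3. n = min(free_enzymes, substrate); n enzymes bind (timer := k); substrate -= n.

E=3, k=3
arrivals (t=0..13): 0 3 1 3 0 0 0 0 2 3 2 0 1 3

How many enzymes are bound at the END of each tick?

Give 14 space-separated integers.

t=0: arr=0 -> substrate=0 bound=0 product=0
t=1: arr=3 -> substrate=0 bound=3 product=0
t=2: arr=1 -> substrate=1 bound=3 product=0
t=3: arr=3 -> substrate=4 bound=3 product=0
t=4: arr=0 -> substrate=1 bound=3 product=3
t=5: arr=0 -> substrate=1 bound=3 product=3
t=6: arr=0 -> substrate=1 bound=3 product=3
t=7: arr=0 -> substrate=0 bound=1 product=6
t=8: arr=2 -> substrate=0 bound=3 product=6
t=9: arr=3 -> substrate=3 bound=3 product=6
t=10: arr=2 -> substrate=4 bound=3 product=7
t=11: arr=0 -> substrate=2 bound=3 product=9
t=12: arr=1 -> substrate=3 bound=3 product=9
t=13: arr=3 -> substrate=5 bound=3 product=10

Answer: 0 3 3 3 3 3 3 1 3 3 3 3 3 3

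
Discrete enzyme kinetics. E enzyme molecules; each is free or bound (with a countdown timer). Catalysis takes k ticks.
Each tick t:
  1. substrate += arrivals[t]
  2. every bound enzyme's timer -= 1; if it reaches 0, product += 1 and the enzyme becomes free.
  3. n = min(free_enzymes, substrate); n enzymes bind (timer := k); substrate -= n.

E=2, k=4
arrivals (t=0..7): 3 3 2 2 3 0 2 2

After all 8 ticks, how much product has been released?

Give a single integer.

t=0: arr=3 -> substrate=1 bound=2 product=0
t=1: arr=3 -> substrate=4 bound=2 product=0
t=2: arr=2 -> substrate=6 bound=2 product=0
t=3: arr=2 -> substrate=8 bound=2 product=0
t=4: arr=3 -> substrate=9 bound=2 product=2
t=5: arr=0 -> substrate=9 bound=2 product=2
t=6: arr=2 -> substrate=11 bound=2 product=2
t=7: arr=2 -> substrate=13 bound=2 product=2

Answer: 2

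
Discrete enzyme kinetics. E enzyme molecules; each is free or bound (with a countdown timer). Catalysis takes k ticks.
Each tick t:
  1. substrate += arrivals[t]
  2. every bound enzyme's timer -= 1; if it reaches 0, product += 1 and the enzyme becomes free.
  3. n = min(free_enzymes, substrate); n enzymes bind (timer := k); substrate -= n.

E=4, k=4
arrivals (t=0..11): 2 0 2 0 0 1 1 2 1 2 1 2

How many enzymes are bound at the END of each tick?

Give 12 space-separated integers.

t=0: arr=2 -> substrate=0 bound=2 product=0
t=1: arr=0 -> substrate=0 bound=2 product=0
t=2: arr=2 -> substrate=0 bound=4 product=0
t=3: arr=0 -> substrate=0 bound=4 product=0
t=4: arr=0 -> substrate=0 bound=2 product=2
t=5: arr=1 -> substrate=0 bound=3 product=2
t=6: arr=1 -> substrate=0 bound=2 product=4
t=7: arr=2 -> substrate=0 bound=4 product=4
t=8: arr=1 -> substrate=1 bound=4 product=4
t=9: arr=2 -> substrate=2 bound=4 product=5
t=10: arr=1 -> substrate=2 bound=4 product=6
t=11: arr=2 -> substrate=2 bound=4 product=8

Answer: 2 2 4 4 2 3 2 4 4 4 4 4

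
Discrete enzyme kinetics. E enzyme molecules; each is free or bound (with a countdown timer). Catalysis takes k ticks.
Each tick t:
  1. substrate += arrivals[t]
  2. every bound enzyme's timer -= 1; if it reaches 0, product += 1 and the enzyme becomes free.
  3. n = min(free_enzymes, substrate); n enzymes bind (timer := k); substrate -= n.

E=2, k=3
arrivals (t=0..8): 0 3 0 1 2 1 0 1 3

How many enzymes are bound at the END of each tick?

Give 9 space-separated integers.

Answer: 0 2 2 2 2 2 2 2 2

Derivation:
t=0: arr=0 -> substrate=0 bound=0 product=0
t=1: arr=3 -> substrate=1 bound=2 product=0
t=2: arr=0 -> substrate=1 bound=2 product=0
t=3: arr=1 -> substrate=2 bound=2 product=0
t=4: arr=2 -> substrate=2 bound=2 product=2
t=5: arr=1 -> substrate=3 bound=2 product=2
t=6: arr=0 -> substrate=3 bound=2 product=2
t=7: arr=1 -> substrate=2 bound=2 product=4
t=8: arr=3 -> substrate=5 bound=2 product=4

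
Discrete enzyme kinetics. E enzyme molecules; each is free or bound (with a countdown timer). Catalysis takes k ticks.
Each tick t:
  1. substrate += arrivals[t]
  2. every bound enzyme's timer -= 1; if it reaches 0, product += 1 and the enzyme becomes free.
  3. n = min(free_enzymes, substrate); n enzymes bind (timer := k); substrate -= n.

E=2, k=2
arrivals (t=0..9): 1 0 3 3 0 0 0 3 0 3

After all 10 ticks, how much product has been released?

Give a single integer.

Answer: 7

Derivation:
t=0: arr=1 -> substrate=0 bound=1 product=0
t=1: arr=0 -> substrate=0 bound=1 product=0
t=2: arr=3 -> substrate=1 bound=2 product=1
t=3: arr=3 -> substrate=4 bound=2 product=1
t=4: arr=0 -> substrate=2 bound=2 product=3
t=5: arr=0 -> substrate=2 bound=2 product=3
t=6: arr=0 -> substrate=0 bound=2 product=5
t=7: arr=3 -> substrate=3 bound=2 product=5
t=8: arr=0 -> substrate=1 bound=2 product=7
t=9: arr=3 -> substrate=4 bound=2 product=7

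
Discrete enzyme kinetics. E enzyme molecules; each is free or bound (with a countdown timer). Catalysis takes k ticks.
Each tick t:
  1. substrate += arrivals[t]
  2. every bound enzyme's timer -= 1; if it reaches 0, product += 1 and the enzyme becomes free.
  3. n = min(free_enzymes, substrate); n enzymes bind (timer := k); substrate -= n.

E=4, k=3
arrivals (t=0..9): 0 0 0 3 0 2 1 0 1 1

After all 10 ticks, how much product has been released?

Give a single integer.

Answer: 6

Derivation:
t=0: arr=0 -> substrate=0 bound=0 product=0
t=1: arr=0 -> substrate=0 bound=0 product=0
t=2: arr=0 -> substrate=0 bound=0 product=0
t=3: arr=3 -> substrate=0 bound=3 product=0
t=4: arr=0 -> substrate=0 bound=3 product=0
t=5: arr=2 -> substrate=1 bound=4 product=0
t=6: arr=1 -> substrate=0 bound=3 product=3
t=7: arr=0 -> substrate=0 bound=3 product=3
t=8: arr=1 -> substrate=0 bound=3 product=4
t=9: arr=1 -> substrate=0 bound=2 product=6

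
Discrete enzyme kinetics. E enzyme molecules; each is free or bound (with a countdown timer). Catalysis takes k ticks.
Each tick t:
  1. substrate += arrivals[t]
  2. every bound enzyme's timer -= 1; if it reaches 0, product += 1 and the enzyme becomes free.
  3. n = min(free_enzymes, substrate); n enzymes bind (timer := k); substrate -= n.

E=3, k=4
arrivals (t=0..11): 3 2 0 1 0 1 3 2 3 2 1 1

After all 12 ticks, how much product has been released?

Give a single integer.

t=0: arr=3 -> substrate=0 bound=3 product=0
t=1: arr=2 -> substrate=2 bound=3 product=0
t=2: arr=0 -> substrate=2 bound=3 product=0
t=3: arr=1 -> substrate=3 bound=3 product=0
t=4: arr=0 -> substrate=0 bound=3 product=3
t=5: arr=1 -> substrate=1 bound=3 product=3
t=6: arr=3 -> substrate=4 bound=3 product=3
t=7: arr=2 -> substrate=6 bound=3 product=3
t=8: arr=3 -> substrate=6 bound=3 product=6
t=9: arr=2 -> substrate=8 bound=3 product=6
t=10: arr=1 -> substrate=9 bound=3 product=6
t=11: arr=1 -> substrate=10 bound=3 product=6

Answer: 6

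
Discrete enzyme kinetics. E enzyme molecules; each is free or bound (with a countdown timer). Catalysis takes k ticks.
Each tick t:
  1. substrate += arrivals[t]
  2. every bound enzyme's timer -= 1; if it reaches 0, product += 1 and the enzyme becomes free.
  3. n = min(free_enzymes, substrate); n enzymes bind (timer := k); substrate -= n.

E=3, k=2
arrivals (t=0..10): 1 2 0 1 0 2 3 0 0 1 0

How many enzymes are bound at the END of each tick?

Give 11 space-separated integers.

t=0: arr=1 -> substrate=0 bound=1 product=0
t=1: arr=2 -> substrate=0 bound=3 product=0
t=2: arr=0 -> substrate=0 bound=2 product=1
t=3: arr=1 -> substrate=0 bound=1 product=3
t=4: arr=0 -> substrate=0 bound=1 product=3
t=5: arr=2 -> substrate=0 bound=2 product=4
t=6: arr=3 -> substrate=2 bound=3 product=4
t=7: arr=0 -> substrate=0 bound=3 product=6
t=8: arr=0 -> substrate=0 bound=2 product=7
t=9: arr=1 -> substrate=0 bound=1 product=9
t=10: arr=0 -> substrate=0 bound=1 product=9

Answer: 1 3 2 1 1 2 3 3 2 1 1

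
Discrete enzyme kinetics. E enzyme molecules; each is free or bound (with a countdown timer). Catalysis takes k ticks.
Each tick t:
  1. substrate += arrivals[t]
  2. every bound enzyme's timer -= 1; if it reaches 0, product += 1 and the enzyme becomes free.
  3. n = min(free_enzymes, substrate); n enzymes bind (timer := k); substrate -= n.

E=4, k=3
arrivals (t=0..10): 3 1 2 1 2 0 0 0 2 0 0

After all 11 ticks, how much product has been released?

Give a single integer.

t=0: arr=3 -> substrate=0 bound=3 product=0
t=1: arr=1 -> substrate=0 bound=4 product=0
t=2: arr=2 -> substrate=2 bound=4 product=0
t=3: arr=1 -> substrate=0 bound=4 product=3
t=4: arr=2 -> substrate=1 bound=4 product=4
t=5: arr=0 -> substrate=1 bound=4 product=4
t=6: arr=0 -> substrate=0 bound=2 product=7
t=7: arr=0 -> substrate=0 bound=1 product=8
t=8: arr=2 -> substrate=0 bound=3 product=8
t=9: arr=0 -> substrate=0 bound=2 product=9
t=10: arr=0 -> substrate=0 bound=2 product=9

Answer: 9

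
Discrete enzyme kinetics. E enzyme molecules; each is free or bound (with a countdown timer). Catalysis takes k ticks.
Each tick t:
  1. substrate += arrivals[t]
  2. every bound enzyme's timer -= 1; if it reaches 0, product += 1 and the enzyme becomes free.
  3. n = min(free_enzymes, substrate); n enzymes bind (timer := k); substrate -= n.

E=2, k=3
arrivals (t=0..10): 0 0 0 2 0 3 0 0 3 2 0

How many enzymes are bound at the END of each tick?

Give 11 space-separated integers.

t=0: arr=0 -> substrate=0 bound=0 product=0
t=1: arr=0 -> substrate=0 bound=0 product=0
t=2: arr=0 -> substrate=0 bound=0 product=0
t=3: arr=2 -> substrate=0 bound=2 product=0
t=4: arr=0 -> substrate=0 bound=2 product=0
t=5: arr=3 -> substrate=3 bound=2 product=0
t=6: arr=0 -> substrate=1 bound=2 product=2
t=7: arr=0 -> substrate=1 bound=2 product=2
t=8: arr=3 -> substrate=4 bound=2 product=2
t=9: arr=2 -> substrate=4 bound=2 product=4
t=10: arr=0 -> substrate=4 bound=2 product=4

Answer: 0 0 0 2 2 2 2 2 2 2 2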